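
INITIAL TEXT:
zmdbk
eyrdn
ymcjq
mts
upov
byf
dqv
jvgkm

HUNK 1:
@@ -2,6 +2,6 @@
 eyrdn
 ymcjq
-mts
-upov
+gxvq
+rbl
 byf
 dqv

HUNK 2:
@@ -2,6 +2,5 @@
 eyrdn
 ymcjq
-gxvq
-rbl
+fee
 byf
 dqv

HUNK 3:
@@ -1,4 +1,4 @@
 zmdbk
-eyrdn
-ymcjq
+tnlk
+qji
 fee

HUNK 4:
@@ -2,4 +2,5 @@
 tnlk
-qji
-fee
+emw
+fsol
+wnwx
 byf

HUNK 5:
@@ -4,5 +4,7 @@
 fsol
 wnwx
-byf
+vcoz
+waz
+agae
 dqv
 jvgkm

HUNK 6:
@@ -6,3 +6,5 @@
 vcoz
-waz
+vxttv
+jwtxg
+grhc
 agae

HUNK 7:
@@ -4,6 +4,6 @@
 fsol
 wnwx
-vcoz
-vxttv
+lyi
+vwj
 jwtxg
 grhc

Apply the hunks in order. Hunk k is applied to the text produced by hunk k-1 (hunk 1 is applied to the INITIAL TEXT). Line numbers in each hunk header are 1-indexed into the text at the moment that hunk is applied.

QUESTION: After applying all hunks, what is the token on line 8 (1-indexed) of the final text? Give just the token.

Hunk 1: at line 2 remove [mts,upov] add [gxvq,rbl] -> 8 lines: zmdbk eyrdn ymcjq gxvq rbl byf dqv jvgkm
Hunk 2: at line 2 remove [gxvq,rbl] add [fee] -> 7 lines: zmdbk eyrdn ymcjq fee byf dqv jvgkm
Hunk 3: at line 1 remove [eyrdn,ymcjq] add [tnlk,qji] -> 7 lines: zmdbk tnlk qji fee byf dqv jvgkm
Hunk 4: at line 2 remove [qji,fee] add [emw,fsol,wnwx] -> 8 lines: zmdbk tnlk emw fsol wnwx byf dqv jvgkm
Hunk 5: at line 4 remove [byf] add [vcoz,waz,agae] -> 10 lines: zmdbk tnlk emw fsol wnwx vcoz waz agae dqv jvgkm
Hunk 6: at line 6 remove [waz] add [vxttv,jwtxg,grhc] -> 12 lines: zmdbk tnlk emw fsol wnwx vcoz vxttv jwtxg grhc agae dqv jvgkm
Hunk 7: at line 4 remove [vcoz,vxttv] add [lyi,vwj] -> 12 lines: zmdbk tnlk emw fsol wnwx lyi vwj jwtxg grhc agae dqv jvgkm
Final line 8: jwtxg

Answer: jwtxg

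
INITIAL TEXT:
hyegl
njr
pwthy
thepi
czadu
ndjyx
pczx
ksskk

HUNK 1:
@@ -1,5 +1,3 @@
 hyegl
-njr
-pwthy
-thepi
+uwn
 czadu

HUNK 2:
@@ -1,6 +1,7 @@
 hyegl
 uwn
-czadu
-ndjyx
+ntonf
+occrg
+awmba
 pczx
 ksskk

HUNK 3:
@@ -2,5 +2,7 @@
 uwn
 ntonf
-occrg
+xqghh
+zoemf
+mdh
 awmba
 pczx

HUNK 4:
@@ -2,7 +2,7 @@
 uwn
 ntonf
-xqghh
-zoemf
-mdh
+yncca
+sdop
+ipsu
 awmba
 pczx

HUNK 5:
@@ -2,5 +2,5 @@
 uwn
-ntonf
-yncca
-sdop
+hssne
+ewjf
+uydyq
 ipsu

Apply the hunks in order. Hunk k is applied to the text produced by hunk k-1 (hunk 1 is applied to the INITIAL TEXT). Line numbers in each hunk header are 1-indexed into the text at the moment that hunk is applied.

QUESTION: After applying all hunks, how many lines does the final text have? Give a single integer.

Hunk 1: at line 1 remove [njr,pwthy,thepi] add [uwn] -> 6 lines: hyegl uwn czadu ndjyx pczx ksskk
Hunk 2: at line 1 remove [czadu,ndjyx] add [ntonf,occrg,awmba] -> 7 lines: hyegl uwn ntonf occrg awmba pczx ksskk
Hunk 3: at line 2 remove [occrg] add [xqghh,zoemf,mdh] -> 9 lines: hyegl uwn ntonf xqghh zoemf mdh awmba pczx ksskk
Hunk 4: at line 2 remove [xqghh,zoemf,mdh] add [yncca,sdop,ipsu] -> 9 lines: hyegl uwn ntonf yncca sdop ipsu awmba pczx ksskk
Hunk 5: at line 2 remove [ntonf,yncca,sdop] add [hssne,ewjf,uydyq] -> 9 lines: hyegl uwn hssne ewjf uydyq ipsu awmba pczx ksskk
Final line count: 9

Answer: 9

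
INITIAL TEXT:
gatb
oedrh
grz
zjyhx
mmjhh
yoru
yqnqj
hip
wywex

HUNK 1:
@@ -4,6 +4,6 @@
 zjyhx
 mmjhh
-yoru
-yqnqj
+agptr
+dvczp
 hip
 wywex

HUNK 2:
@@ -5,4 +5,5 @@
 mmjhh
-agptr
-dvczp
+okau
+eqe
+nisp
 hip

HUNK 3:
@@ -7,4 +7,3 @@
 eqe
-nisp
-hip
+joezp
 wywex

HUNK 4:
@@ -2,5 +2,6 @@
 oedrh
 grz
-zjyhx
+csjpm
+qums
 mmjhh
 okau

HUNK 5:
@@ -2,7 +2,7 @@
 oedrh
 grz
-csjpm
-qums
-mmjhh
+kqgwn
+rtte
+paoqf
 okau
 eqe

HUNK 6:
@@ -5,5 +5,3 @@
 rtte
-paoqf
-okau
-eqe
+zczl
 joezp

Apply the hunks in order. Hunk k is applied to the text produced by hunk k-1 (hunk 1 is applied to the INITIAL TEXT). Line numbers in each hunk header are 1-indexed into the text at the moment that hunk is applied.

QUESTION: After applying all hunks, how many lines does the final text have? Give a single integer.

Hunk 1: at line 4 remove [yoru,yqnqj] add [agptr,dvczp] -> 9 lines: gatb oedrh grz zjyhx mmjhh agptr dvczp hip wywex
Hunk 2: at line 5 remove [agptr,dvczp] add [okau,eqe,nisp] -> 10 lines: gatb oedrh grz zjyhx mmjhh okau eqe nisp hip wywex
Hunk 3: at line 7 remove [nisp,hip] add [joezp] -> 9 lines: gatb oedrh grz zjyhx mmjhh okau eqe joezp wywex
Hunk 4: at line 2 remove [zjyhx] add [csjpm,qums] -> 10 lines: gatb oedrh grz csjpm qums mmjhh okau eqe joezp wywex
Hunk 5: at line 2 remove [csjpm,qums,mmjhh] add [kqgwn,rtte,paoqf] -> 10 lines: gatb oedrh grz kqgwn rtte paoqf okau eqe joezp wywex
Hunk 6: at line 5 remove [paoqf,okau,eqe] add [zczl] -> 8 lines: gatb oedrh grz kqgwn rtte zczl joezp wywex
Final line count: 8

Answer: 8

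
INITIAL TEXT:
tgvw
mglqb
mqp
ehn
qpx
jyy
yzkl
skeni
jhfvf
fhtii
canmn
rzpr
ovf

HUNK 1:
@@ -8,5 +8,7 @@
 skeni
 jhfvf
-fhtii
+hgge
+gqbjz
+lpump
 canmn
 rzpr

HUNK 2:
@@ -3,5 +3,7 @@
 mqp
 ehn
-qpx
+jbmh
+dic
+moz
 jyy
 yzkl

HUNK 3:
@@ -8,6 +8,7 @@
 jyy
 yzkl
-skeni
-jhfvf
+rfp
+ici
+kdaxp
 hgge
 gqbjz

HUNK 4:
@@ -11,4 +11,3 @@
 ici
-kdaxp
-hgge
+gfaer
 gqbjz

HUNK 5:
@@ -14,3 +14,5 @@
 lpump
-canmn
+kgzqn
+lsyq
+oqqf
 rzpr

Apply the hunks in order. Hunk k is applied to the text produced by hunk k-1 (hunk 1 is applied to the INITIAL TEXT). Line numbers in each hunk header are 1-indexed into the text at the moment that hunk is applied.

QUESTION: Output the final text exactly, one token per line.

Hunk 1: at line 8 remove [fhtii] add [hgge,gqbjz,lpump] -> 15 lines: tgvw mglqb mqp ehn qpx jyy yzkl skeni jhfvf hgge gqbjz lpump canmn rzpr ovf
Hunk 2: at line 3 remove [qpx] add [jbmh,dic,moz] -> 17 lines: tgvw mglqb mqp ehn jbmh dic moz jyy yzkl skeni jhfvf hgge gqbjz lpump canmn rzpr ovf
Hunk 3: at line 8 remove [skeni,jhfvf] add [rfp,ici,kdaxp] -> 18 lines: tgvw mglqb mqp ehn jbmh dic moz jyy yzkl rfp ici kdaxp hgge gqbjz lpump canmn rzpr ovf
Hunk 4: at line 11 remove [kdaxp,hgge] add [gfaer] -> 17 lines: tgvw mglqb mqp ehn jbmh dic moz jyy yzkl rfp ici gfaer gqbjz lpump canmn rzpr ovf
Hunk 5: at line 14 remove [canmn] add [kgzqn,lsyq,oqqf] -> 19 lines: tgvw mglqb mqp ehn jbmh dic moz jyy yzkl rfp ici gfaer gqbjz lpump kgzqn lsyq oqqf rzpr ovf

Answer: tgvw
mglqb
mqp
ehn
jbmh
dic
moz
jyy
yzkl
rfp
ici
gfaer
gqbjz
lpump
kgzqn
lsyq
oqqf
rzpr
ovf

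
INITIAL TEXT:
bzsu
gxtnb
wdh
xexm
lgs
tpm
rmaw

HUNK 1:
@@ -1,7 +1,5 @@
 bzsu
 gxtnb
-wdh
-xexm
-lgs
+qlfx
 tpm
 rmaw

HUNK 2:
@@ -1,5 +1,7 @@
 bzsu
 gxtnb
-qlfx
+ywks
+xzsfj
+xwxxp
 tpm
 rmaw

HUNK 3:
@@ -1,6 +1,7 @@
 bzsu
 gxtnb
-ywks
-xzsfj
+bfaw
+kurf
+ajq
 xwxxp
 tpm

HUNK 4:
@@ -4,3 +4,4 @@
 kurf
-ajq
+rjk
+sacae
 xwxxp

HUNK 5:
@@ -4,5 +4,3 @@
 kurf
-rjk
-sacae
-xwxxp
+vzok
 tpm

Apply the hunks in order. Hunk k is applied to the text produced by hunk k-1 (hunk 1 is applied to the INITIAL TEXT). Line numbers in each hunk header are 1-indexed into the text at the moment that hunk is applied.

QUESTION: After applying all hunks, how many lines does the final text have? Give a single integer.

Answer: 7

Derivation:
Hunk 1: at line 1 remove [wdh,xexm,lgs] add [qlfx] -> 5 lines: bzsu gxtnb qlfx tpm rmaw
Hunk 2: at line 1 remove [qlfx] add [ywks,xzsfj,xwxxp] -> 7 lines: bzsu gxtnb ywks xzsfj xwxxp tpm rmaw
Hunk 3: at line 1 remove [ywks,xzsfj] add [bfaw,kurf,ajq] -> 8 lines: bzsu gxtnb bfaw kurf ajq xwxxp tpm rmaw
Hunk 4: at line 4 remove [ajq] add [rjk,sacae] -> 9 lines: bzsu gxtnb bfaw kurf rjk sacae xwxxp tpm rmaw
Hunk 5: at line 4 remove [rjk,sacae,xwxxp] add [vzok] -> 7 lines: bzsu gxtnb bfaw kurf vzok tpm rmaw
Final line count: 7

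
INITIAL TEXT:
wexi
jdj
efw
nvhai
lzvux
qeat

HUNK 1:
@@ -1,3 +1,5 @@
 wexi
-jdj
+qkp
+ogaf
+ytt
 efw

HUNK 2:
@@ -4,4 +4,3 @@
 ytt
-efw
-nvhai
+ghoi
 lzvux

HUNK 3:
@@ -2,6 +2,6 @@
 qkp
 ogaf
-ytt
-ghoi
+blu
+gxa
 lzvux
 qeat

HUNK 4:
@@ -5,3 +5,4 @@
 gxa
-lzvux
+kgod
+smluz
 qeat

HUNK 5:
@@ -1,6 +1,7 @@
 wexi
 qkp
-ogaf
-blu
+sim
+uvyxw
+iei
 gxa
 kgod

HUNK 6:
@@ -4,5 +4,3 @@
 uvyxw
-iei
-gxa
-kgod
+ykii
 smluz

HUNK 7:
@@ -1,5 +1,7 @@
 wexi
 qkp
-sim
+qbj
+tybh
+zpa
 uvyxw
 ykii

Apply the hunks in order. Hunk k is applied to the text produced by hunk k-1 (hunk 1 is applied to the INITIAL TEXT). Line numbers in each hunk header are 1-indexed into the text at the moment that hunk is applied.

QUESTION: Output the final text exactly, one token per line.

Hunk 1: at line 1 remove [jdj] add [qkp,ogaf,ytt] -> 8 lines: wexi qkp ogaf ytt efw nvhai lzvux qeat
Hunk 2: at line 4 remove [efw,nvhai] add [ghoi] -> 7 lines: wexi qkp ogaf ytt ghoi lzvux qeat
Hunk 3: at line 2 remove [ytt,ghoi] add [blu,gxa] -> 7 lines: wexi qkp ogaf blu gxa lzvux qeat
Hunk 4: at line 5 remove [lzvux] add [kgod,smluz] -> 8 lines: wexi qkp ogaf blu gxa kgod smluz qeat
Hunk 5: at line 1 remove [ogaf,blu] add [sim,uvyxw,iei] -> 9 lines: wexi qkp sim uvyxw iei gxa kgod smluz qeat
Hunk 6: at line 4 remove [iei,gxa,kgod] add [ykii] -> 7 lines: wexi qkp sim uvyxw ykii smluz qeat
Hunk 7: at line 1 remove [sim] add [qbj,tybh,zpa] -> 9 lines: wexi qkp qbj tybh zpa uvyxw ykii smluz qeat

Answer: wexi
qkp
qbj
tybh
zpa
uvyxw
ykii
smluz
qeat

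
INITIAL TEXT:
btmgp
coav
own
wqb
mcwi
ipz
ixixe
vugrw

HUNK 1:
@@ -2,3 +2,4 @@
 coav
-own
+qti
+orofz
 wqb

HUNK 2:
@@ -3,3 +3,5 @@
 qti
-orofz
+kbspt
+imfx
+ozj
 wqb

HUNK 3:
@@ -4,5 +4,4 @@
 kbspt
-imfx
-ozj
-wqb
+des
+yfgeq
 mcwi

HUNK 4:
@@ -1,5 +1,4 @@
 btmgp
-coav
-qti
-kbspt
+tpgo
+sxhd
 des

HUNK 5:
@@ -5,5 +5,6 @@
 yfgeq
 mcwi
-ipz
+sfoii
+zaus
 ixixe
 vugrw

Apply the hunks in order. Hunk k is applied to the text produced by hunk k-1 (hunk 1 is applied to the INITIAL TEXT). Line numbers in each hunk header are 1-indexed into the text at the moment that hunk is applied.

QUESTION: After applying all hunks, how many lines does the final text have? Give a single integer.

Hunk 1: at line 2 remove [own] add [qti,orofz] -> 9 lines: btmgp coav qti orofz wqb mcwi ipz ixixe vugrw
Hunk 2: at line 3 remove [orofz] add [kbspt,imfx,ozj] -> 11 lines: btmgp coav qti kbspt imfx ozj wqb mcwi ipz ixixe vugrw
Hunk 3: at line 4 remove [imfx,ozj,wqb] add [des,yfgeq] -> 10 lines: btmgp coav qti kbspt des yfgeq mcwi ipz ixixe vugrw
Hunk 4: at line 1 remove [coav,qti,kbspt] add [tpgo,sxhd] -> 9 lines: btmgp tpgo sxhd des yfgeq mcwi ipz ixixe vugrw
Hunk 5: at line 5 remove [ipz] add [sfoii,zaus] -> 10 lines: btmgp tpgo sxhd des yfgeq mcwi sfoii zaus ixixe vugrw
Final line count: 10

Answer: 10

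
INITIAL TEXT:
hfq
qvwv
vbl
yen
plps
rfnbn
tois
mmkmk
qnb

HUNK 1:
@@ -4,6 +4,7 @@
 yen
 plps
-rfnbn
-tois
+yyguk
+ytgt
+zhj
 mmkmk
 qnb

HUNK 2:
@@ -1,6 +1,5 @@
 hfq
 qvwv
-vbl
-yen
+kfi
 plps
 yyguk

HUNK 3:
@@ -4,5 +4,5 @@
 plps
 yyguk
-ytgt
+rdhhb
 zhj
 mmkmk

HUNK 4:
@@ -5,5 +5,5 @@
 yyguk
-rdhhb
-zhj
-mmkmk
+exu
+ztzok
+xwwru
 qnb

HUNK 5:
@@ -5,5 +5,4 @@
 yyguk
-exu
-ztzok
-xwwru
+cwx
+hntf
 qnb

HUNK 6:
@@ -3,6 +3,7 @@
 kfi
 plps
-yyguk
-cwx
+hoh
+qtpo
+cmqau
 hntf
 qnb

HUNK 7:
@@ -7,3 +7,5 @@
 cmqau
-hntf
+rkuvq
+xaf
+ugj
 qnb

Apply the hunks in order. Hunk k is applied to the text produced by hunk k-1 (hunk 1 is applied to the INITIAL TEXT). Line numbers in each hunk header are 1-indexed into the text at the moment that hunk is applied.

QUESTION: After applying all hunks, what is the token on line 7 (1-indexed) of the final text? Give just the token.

Hunk 1: at line 4 remove [rfnbn,tois] add [yyguk,ytgt,zhj] -> 10 lines: hfq qvwv vbl yen plps yyguk ytgt zhj mmkmk qnb
Hunk 2: at line 1 remove [vbl,yen] add [kfi] -> 9 lines: hfq qvwv kfi plps yyguk ytgt zhj mmkmk qnb
Hunk 3: at line 4 remove [ytgt] add [rdhhb] -> 9 lines: hfq qvwv kfi plps yyguk rdhhb zhj mmkmk qnb
Hunk 4: at line 5 remove [rdhhb,zhj,mmkmk] add [exu,ztzok,xwwru] -> 9 lines: hfq qvwv kfi plps yyguk exu ztzok xwwru qnb
Hunk 5: at line 5 remove [exu,ztzok,xwwru] add [cwx,hntf] -> 8 lines: hfq qvwv kfi plps yyguk cwx hntf qnb
Hunk 6: at line 3 remove [yyguk,cwx] add [hoh,qtpo,cmqau] -> 9 lines: hfq qvwv kfi plps hoh qtpo cmqau hntf qnb
Hunk 7: at line 7 remove [hntf] add [rkuvq,xaf,ugj] -> 11 lines: hfq qvwv kfi plps hoh qtpo cmqau rkuvq xaf ugj qnb
Final line 7: cmqau

Answer: cmqau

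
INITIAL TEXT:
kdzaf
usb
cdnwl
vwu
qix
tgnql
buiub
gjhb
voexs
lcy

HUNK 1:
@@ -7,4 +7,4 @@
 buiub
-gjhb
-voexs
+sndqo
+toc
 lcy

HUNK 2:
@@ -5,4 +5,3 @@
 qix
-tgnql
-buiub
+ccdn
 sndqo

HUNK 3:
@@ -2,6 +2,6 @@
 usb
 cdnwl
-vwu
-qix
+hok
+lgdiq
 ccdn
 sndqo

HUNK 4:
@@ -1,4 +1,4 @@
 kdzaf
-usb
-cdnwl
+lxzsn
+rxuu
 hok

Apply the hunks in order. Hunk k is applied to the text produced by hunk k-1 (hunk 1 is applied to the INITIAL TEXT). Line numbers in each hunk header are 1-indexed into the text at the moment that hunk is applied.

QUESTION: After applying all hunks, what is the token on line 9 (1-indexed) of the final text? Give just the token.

Answer: lcy

Derivation:
Hunk 1: at line 7 remove [gjhb,voexs] add [sndqo,toc] -> 10 lines: kdzaf usb cdnwl vwu qix tgnql buiub sndqo toc lcy
Hunk 2: at line 5 remove [tgnql,buiub] add [ccdn] -> 9 lines: kdzaf usb cdnwl vwu qix ccdn sndqo toc lcy
Hunk 3: at line 2 remove [vwu,qix] add [hok,lgdiq] -> 9 lines: kdzaf usb cdnwl hok lgdiq ccdn sndqo toc lcy
Hunk 4: at line 1 remove [usb,cdnwl] add [lxzsn,rxuu] -> 9 lines: kdzaf lxzsn rxuu hok lgdiq ccdn sndqo toc lcy
Final line 9: lcy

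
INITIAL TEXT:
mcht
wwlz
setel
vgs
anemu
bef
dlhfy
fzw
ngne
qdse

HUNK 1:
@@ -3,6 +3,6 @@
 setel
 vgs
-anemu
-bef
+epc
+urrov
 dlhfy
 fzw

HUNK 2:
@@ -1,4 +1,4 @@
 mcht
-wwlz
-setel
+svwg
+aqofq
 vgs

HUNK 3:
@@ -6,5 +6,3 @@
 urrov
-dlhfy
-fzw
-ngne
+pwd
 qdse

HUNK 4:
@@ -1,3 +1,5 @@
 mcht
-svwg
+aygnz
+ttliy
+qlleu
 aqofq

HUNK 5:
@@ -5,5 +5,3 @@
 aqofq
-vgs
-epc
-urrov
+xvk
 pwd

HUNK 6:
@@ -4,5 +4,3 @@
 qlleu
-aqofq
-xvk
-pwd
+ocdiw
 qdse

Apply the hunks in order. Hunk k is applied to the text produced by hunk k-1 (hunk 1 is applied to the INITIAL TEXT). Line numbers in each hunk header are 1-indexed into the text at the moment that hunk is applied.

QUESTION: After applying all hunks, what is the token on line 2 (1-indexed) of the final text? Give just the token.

Hunk 1: at line 3 remove [anemu,bef] add [epc,urrov] -> 10 lines: mcht wwlz setel vgs epc urrov dlhfy fzw ngne qdse
Hunk 2: at line 1 remove [wwlz,setel] add [svwg,aqofq] -> 10 lines: mcht svwg aqofq vgs epc urrov dlhfy fzw ngne qdse
Hunk 3: at line 6 remove [dlhfy,fzw,ngne] add [pwd] -> 8 lines: mcht svwg aqofq vgs epc urrov pwd qdse
Hunk 4: at line 1 remove [svwg] add [aygnz,ttliy,qlleu] -> 10 lines: mcht aygnz ttliy qlleu aqofq vgs epc urrov pwd qdse
Hunk 5: at line 5 remove [vgs,epc,urrov] add [xvk] -> 8 lines: mcht aygnz ttliy qlleu aqofq xvk pwd qdse
Hunk 6: at line 4 remove [aqofq,xvk,pwd] add [ocdiw] -> 6 lines: mcht aygnz ttliy qlleu ocdiw qdse
Final line 2: aygnz

Answer: aygnz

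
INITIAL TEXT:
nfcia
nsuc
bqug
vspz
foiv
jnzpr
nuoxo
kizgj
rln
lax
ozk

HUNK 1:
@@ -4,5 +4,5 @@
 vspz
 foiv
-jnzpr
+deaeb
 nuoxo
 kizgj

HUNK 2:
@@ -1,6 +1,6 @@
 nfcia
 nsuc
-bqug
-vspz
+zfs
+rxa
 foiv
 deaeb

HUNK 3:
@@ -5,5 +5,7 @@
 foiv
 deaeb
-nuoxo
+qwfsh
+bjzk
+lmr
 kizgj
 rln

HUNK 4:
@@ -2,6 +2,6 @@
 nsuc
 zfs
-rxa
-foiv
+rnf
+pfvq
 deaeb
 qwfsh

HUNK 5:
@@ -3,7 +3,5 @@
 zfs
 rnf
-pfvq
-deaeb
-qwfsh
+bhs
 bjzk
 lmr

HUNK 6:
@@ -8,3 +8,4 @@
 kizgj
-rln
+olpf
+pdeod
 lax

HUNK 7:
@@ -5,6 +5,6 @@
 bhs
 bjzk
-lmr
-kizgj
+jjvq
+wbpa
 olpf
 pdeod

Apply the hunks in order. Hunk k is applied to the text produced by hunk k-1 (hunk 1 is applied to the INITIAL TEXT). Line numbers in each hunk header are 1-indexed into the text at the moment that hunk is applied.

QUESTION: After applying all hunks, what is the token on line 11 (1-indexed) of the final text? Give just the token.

Answer: lax

Derivation:
Hunk 1: at line 4 remove [jnzpr] add [deaeb] -> 11 lines: nfcia nsuc bqug vspz foiv deaeb nuoxo kizgj rln lax ozk
Hunk 2: at line 1 remove [bqug,vspz] add [zfs,rxa] -> 11 lines: nfcia nsuc zfs rxa foiv deaeb nuoxo kizgj rln lax ozk
Hunk 3: at line 5 remove [nuoxo] add [qwfsh,bjzk,lmr] -> 13 lines: nfcia nsuc zfs rxa foiv deaeb qwfsh bjzk lmr kizgj rln lax ozk
Hunk 4: at line 2 remove [rxa,foiv] add [rnf,pfvq] -> 13 lines: nfcia nsuc zfs rnf pfvq deaeb qwfsh bjzk lmr kizgj rln lax ozk
Hunk 5: at line 3 remove [pfvq,deaeb,qwfsh] add [bhs] -> 11 lines: nfcia nsuc zfs rnf bhs bjzk lmr kizgj rln lax ozk
Hunk 6: at line 8 remove [rln] add [olpf,pdeod] -> 12 lines: nfcia nsuc zfs rnf bhs bjzk lmr kizgj olpf pdeod lax ozk
Hunk 7: at line 5 remove [lmr,kizgj] add [jjvq,wbpa] -> 12 lines: nfcia nsuc zfs rnf bhs bjzk jjvq wbpa olpf pdeod lax ozk
Final line 11: lax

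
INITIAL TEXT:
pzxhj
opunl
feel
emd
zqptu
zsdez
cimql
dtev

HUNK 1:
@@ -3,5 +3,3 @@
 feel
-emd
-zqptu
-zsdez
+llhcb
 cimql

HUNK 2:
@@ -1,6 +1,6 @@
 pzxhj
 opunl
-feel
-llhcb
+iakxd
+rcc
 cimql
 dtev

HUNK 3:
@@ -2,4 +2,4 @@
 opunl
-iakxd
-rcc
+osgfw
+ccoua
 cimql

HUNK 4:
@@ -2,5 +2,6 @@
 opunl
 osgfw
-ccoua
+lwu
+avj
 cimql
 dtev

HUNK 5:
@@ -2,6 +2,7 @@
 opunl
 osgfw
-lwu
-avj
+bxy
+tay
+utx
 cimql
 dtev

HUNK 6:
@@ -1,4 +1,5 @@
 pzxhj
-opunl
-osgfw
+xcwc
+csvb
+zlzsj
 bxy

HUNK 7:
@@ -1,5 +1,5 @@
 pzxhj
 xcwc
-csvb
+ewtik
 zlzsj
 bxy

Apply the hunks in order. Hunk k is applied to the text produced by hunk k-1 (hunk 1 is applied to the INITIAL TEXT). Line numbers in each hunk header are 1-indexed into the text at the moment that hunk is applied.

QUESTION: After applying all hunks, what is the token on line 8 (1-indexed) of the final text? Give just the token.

Hunk 1: at line 3 remove [emd,zqptu,zsdez] add [llhcb] -> 6 lines: pzxhj opunl feel llhcb cimql dtev
Hunk 2: at line 1 remove [feel,llhcb] add [iakxd,rcc] -> 6 lines: pzxhj opunl iakxd rcc cimql dtev
Hunk 3: at line 2 remove [iakxd,rcc] add [osgfw,ccoua] -> 6 lines: pzxhj opunl osgfw ccoua cimql dtev
Hunk 4: at line 2 remove [ccoua] add [lwu,avj] -> 7 lines: pzxhj opunl osgfw lwu avj cimql dtev
Hunk 5: at line 2 remove [lwu,avj] add [bxy,tay,utx] -> 8 lines: pzxhj opunl osgfw bxy tay utx cimql dtev
Hunk 6: at line 1 remove [opunl,osgfw] add [xcwc,csvb,zlzsj] -> 9 lines: pzxhj xcwc csvb zlzsj bxy tay utx cimql dtev
Hunk 7: at line 1 remove [csvb] add [ewtik] -> 9 lines: pzxhj xcwc ewtik zlzsj bxy tay utx cimql dtev
Final line 8: cimql

Answer: cimql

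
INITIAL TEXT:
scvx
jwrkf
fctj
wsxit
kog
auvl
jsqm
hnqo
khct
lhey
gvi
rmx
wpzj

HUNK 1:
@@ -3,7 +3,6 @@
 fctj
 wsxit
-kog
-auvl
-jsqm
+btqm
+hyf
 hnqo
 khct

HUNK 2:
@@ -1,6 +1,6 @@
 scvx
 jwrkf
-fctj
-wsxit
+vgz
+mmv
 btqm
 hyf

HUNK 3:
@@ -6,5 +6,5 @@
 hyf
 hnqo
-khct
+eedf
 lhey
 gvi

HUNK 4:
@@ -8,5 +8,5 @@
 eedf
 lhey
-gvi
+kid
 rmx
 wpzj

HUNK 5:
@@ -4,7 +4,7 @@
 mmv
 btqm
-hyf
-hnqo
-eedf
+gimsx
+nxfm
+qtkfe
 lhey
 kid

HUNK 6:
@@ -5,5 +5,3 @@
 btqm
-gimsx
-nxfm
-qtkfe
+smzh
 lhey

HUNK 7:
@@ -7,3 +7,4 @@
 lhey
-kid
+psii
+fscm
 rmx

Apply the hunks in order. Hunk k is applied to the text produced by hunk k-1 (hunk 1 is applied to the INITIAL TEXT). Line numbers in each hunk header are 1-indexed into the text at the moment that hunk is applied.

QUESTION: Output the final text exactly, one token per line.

Answer: scvx
jwrkf
vgz
mmv
btqm
smzh
lhey
psii
fscm
rmx
wpzj

Derivation:
Hunk 1: at line 3 remove [kog,auvl,jsqm] add [btqm,hyf] -> 12 lines: scvx jwrkf fctj wsxit btqm hyf hnqo khct lhey gvi rmx wpzj
Hunk 2: at line 1 remove [fctj,wsxit] add [vgz,mmv] -> 12 lines: scvx jwrkf vgz mmv btqm hyf hnqo khct lhey gvi rmx wpzj
Hunk 3: at line 6 remove [khct] add [eedf] -> 12 lines: scvx jwrkf vgz mmv btqm hyf hnqo eedf lhey gvi rmx wpzj
Hunk 4: at line 8 remove [gvi] add [kid] -> 12 lines: scvx jwrkf vgz mmv btqm hyf hnqo eedf lhey kid rmx wpzj
Hunk 5: at line 4 remove [hyf,hnqo,eedf] add [gimsx,nxfm,qtkfe] -> 12 lines: scvx jwrkf vgz mmv btqm gimsx nxfm qtkfe lhey kid rmx wpzj
Hunk 6: at line 5 remove [gimsx,nxfm,qtkfe] add [smzh] -> 10 lines: scvx jwrkf vgz mmv btqm smzh lhey kid rmx wpzj
Hunk 7: at line 7 remove [kid] add [psii,fscm] -> 11 lines: scvx jwrkf vgz mmv btqm smzh lhey psii fscm rmx wpzj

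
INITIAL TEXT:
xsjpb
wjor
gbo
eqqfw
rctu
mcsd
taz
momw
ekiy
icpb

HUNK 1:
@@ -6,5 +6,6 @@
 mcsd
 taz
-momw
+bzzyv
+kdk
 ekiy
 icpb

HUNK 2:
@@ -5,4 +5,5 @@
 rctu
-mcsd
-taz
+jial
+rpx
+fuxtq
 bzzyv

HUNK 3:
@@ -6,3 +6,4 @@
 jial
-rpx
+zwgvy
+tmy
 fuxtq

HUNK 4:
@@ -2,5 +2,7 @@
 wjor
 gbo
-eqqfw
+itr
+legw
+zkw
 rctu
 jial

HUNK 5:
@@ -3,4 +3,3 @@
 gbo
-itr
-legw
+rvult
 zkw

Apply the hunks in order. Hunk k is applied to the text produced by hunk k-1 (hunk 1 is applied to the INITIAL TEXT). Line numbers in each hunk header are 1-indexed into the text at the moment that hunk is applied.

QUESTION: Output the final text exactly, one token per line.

Hunk 1: at line 6 remove [momw] add [bzzyv,kdk] -> 11 lines: xsjpb wjor gbo eqqfw rctu mcsd taz bzzyv kdk ekiy icpb
Hunk 2: at line 5 remove [mcsd,taz] add [jial,rpx,fuxtq] -> 12 lines: xsjpb wjor gbo eqqfw rctu jial rpx fuxtq bzzyv kdk ekiy icpb
Hunk 3: at line 6 remove [rpx] add [zwgvy,tmy] -> 13 lines: xsjpb wjor gbo eqqfw rctu jial zwgvy tmy fuxtq bzzyv kdk ekiy icpb
Hunk 4: at line 2 remove [eqqfw] add [itr,legw,zkw] -> 15 lines: xsjpb wjor gbo itr legw zkw rctu jial zwgvy tmy fuxtq bzzyv kdk ekiy icpb
Hunk 5: at line 3 remove [itr,legw] add [rvult] -> 14 lines: xsjpb wjor gbo rvult zkw rctu jial zwgvy tmy fuxtq bzzyv kdk ekiy icpb

Answer: xsjpb
wjor
gbo
rvult
zkw
rctu
jial
zwgvy
tmy
fuxtq
bzzyv
kdk
ekiy
icpb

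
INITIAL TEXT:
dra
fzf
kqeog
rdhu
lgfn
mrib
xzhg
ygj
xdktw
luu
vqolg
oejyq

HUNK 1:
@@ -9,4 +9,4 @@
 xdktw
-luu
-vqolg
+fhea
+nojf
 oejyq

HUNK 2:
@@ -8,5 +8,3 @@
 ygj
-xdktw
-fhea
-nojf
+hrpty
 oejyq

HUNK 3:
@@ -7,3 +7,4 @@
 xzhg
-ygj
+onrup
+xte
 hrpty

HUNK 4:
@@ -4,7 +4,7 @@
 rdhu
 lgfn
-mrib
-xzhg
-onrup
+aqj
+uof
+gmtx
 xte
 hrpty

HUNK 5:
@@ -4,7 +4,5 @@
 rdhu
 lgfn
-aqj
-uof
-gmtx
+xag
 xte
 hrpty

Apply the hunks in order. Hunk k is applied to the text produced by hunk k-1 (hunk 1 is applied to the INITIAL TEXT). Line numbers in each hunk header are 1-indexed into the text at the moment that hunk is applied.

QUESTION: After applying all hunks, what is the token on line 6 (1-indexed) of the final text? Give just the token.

Hunk 1: at line 9 remove [luu,vqolg] add [fhea,nojf] -> 12 lines: dra fzf kqeog rdhu lgfn mrib xzhg ygj xdktw fhea nojf oejyq
Hunk 2: at line 8 remove [xdktw,fhea,nojf] add [hrpty] -> 10 lines: dra fzf kqeog rdhu lgfn mrib xzhg ygj hrpty oejyq
Hunk 3: at line 7 remove [ygj] add [onrup,xte] -> 11 lines: dra fzf kqeog rdhu lgfn mrib xzhg onrup xte hrpty oejyq
Hunk 4: at line 4 remove [mrib,xzhg,onrup] add [aqj,uof,gmtx] -> 11 lines: dra fzf kqeog rdhu lgfn aqj uof gmtx xte hrpty oejyq
Hunk 5: at line 4 remove [aqj,uof,gmtx] add [xag] -> 9 lines: dra fzf kqeog rdhu lgfn xag xte hrpty oejyq
Final line 6: xag

Answer: xag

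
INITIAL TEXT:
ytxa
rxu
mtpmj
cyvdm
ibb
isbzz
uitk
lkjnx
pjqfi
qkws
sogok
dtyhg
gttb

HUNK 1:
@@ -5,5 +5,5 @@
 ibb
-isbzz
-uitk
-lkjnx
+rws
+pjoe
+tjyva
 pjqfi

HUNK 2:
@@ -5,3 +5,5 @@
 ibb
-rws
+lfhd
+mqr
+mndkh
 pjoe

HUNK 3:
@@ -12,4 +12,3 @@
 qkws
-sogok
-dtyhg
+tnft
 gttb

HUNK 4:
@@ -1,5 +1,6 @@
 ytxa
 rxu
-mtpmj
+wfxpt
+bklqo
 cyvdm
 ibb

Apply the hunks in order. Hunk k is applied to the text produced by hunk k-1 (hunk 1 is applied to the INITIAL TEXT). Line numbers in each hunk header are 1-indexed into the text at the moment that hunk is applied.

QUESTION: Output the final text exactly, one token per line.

Answer: ytxa
rxu
wfxpt
bklqo
cyvdm
ibb
lfhd
mqr
mndkh
pjoe
tjyva
pjqfi
qkws
tnft
gttb

Derivation:
Hunk 1: at line 5 remove [isbzz,uitk,lkjnx] add [rws,pjoe,tjyva] -> 13 lines: ytxa rxu mtpmj cyvdm ibb rws pjoe tjyva pjqfi qkws sogok dtyhg gttb
Hunk 2: at line 5 remove [rws] add [lfhd,mqr,mndkh] -> 15 lines: ytxa rxu mtpmj cyvdm ibb lfhd mqr mndkh pjoe tjyva pjqfi qkws sogok dtyhg gttb
Hunk 3: at line 12 remove [sogok,dtyhg] add [tnft] -> 14 lines: ytxa rxu mtpmj cyvdm ibb lfhd mqr mndkh pjoe tjyva pjqfi qkws tnft gttb
Hunk 4: at line 1 remove [mtpmj] add [wfxpt,bklqo] -> 15 lines: ytxa rxu wfxpt bklqo cyvdm ibb lfhd mqr mndkh pjoe tjyva pjqfi qkws tnft gttb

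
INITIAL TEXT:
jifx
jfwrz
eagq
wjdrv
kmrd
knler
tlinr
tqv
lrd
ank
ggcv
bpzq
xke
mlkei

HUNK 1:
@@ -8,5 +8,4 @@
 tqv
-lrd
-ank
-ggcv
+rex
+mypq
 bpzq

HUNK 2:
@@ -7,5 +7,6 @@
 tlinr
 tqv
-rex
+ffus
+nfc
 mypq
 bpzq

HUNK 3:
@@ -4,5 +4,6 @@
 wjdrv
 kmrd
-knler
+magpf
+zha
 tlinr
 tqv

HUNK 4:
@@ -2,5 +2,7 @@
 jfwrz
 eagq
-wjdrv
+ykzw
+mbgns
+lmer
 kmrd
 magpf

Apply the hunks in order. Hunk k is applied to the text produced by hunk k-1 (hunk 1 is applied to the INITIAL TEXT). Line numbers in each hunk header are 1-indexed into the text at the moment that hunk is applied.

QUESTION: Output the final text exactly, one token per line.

Hunk 1: at line 8 remove [lrd,ank,ggcv] add [rex,mypq] -> 13 lines: jifx jfwrz eagq wjdrv kmrd knler tlinr tqv rex mypq bpzq xke mlkei
Hunk 2: at line 7 remove [rex] add [ffus,nfc] -> 14 lines: jifx jfwrz eagq wjdrv kmrd knler tlinr tqv ffus nfc mypq bpzq xke mlkei
Hunk 3: at line 4 remove [knler] add [magpf,zha] -> 15 lines: jifx jfwrz eagq wjdrv kmrd magpf zha tlinr tqv ffus nfc mypq bpzq xke mlkei
Hunk 4: at line 2 remove [wjdrv] add [ykzw,mbgns,lmer] -> 17 lines: jifx jfwrz eagq ykzw mbgns lmer kmrd magpf zha tlinr tqv ffus nfc mypq bpzq xke mlkei

Answer: jifx
jfwrz
eagq
ykzw
mbgns
lmer
kmrd
magpf
zha
tlinr
tqv
ffus
nfc
mypq
bpzq
xke
mlkei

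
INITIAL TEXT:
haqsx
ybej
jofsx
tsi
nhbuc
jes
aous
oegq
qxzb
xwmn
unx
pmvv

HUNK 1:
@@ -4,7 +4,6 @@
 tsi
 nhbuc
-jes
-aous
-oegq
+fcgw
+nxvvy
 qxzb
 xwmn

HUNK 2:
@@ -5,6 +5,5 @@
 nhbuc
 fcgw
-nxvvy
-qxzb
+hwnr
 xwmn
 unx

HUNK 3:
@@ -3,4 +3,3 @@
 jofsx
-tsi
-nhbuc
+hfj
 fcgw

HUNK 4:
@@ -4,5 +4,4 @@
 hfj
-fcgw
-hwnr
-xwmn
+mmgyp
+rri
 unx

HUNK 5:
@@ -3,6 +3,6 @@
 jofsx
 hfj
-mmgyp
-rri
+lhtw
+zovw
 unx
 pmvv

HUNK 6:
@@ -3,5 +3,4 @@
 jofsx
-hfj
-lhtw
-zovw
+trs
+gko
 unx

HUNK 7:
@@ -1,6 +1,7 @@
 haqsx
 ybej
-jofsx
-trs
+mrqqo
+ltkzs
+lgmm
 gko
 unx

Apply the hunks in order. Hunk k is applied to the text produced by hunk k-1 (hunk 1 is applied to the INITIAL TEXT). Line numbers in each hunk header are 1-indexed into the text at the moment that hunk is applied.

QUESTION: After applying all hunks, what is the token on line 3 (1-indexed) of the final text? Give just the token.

Answer: mrqqo

Derivation:
Hunk 1: at line 4 remove [jes,aous,oegq] add [fcgw,nxvvy] -> 11 lines: haqsx ybej jofsx tsi nhbuc fcgw nxvvy qxzb xwmn unx pmvv
Hunk 2: at line 5 remove [nxvvy,qxzb] add [hwnr] -> 10 lines: haqsx ybej jofsx tsi nhbuc fcgw hwnr xwmn unx pmvv
Hunk 3: at line 3 remove [tsi,nhbuc] add [hfj] -> 9 lines: haqsx ybej jofsx hfj fcgw hwnr xwmn unx pmvv
Hunk 4: at line 4 remove [fcgw,hwnr,xwmn] add [mmgyp,rri] -> 8 lines: haqsx ybej jofsx hfj mmgyp rri unx pmvv
Hunk 5: at line 3 remove [mmgyp,rri] add [lhtw,zovw] -> 8 lines: haqsx ybej jofsx hfj lhtw zovw unx pmvv
Hunk 6: at line 3 remove [hfj,lhtw,zovw] add [trs,gko] -> 7 lines: haqsx ybej jofsx trs gko unx pmvv
Hunk 7: at line 1 remove [jofsx,trs] add [mrqqo,ltkzs,lgmm] -> 8 lines: haqsx ybej mrqqo ltkzs lgmm gko unx pmvv
Final line 3: mrqqo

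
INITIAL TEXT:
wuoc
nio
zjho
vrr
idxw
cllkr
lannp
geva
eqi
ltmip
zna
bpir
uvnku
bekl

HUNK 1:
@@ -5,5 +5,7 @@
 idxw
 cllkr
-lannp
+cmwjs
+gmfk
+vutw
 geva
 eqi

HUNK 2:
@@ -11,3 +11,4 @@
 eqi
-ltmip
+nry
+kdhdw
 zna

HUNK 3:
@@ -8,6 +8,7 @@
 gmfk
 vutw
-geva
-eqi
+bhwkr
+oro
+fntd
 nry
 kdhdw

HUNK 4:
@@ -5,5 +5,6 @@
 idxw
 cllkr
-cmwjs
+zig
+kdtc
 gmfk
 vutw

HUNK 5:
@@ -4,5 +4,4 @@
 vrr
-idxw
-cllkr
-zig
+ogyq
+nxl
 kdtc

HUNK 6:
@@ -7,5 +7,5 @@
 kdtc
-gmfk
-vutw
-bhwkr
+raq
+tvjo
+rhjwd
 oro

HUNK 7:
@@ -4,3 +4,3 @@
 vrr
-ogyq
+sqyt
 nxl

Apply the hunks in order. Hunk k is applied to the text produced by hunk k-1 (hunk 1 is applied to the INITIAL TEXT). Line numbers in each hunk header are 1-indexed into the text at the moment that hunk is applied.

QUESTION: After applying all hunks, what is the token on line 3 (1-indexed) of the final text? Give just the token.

Hunk 1: at line 5 remove [lannp] add [cmwjs,gmfk,vutw] -> 16 lines: wuoc nio zjho vrr idxw cllkr cmwjs gmfk vutw geva eqi ltmip zna bpir uvnku bekl
Hunk 2: at line 11 remove [ltmip] add [nry,kdhdw] -> 17 lines: wuoc nio zjho vrr idxw cllkr cmwjs gmfk vutw geva eqi nry kdhdw zna bpir uvnku bekl
Hunk 3: at line 8 remove [geva,eqi] add [bhwkr,oro,fntd] -> 18 lines: wuoc nio zjho vrr idxw cllkr cmwjs gmfk vutw bhwkr oro fntd nry kdhdw zna bpir uvnku bekl
Hunk 4: at line 5 remove [cmwjs] add [zig,kdtc] -> 19 lines: wuoc nio zjho vrr idxw cllkr zig kdtc gmfk vutw bhwkr oro fntd nry kdhdw zna bpir uvnku bekl
Hunk 5: at line 4 remove [idxw,cllkr,zig] add [ogyq,nxl] -> 18 lines: wuoc nio zjho vrr ogyq nxl kdtc gmfk vutw bhwkr oro fntd nry kdhdw zna bpir uvnku bekl
Hunk 6: at line 7 remove [gmfk,vutw,bhwkr] add [raq,tvjo,rhjwd] -> 18 lines: wuoc nio zjho vrr ogyq nxl kdtc raq tvjo rhjwd oro fntd nry kdhdw zna bpir uvnku bekl
Hunk 7: at line 4 remove [ogyq] add [sqyt] -> 18 lines: wuoc nio zjho vrr sqyt nxl kdtc raq tvjo rhjwd oro fntd nry kdhdw zna bpir uvnku bekl
Final line 3: zjho

Answer: zjho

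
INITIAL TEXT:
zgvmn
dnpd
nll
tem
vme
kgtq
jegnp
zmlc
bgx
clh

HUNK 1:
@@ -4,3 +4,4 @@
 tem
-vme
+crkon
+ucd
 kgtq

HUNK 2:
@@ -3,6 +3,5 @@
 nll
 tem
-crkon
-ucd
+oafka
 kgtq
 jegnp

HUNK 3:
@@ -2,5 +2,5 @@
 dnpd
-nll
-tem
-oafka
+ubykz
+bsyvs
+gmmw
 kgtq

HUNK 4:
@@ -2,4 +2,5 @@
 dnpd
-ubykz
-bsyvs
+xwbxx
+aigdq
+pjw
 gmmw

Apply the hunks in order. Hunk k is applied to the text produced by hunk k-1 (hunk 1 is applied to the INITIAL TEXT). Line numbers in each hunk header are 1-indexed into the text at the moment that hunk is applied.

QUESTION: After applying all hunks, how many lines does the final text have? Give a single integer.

Hunk 1: at line 4 remove [vme] add [crkon,ucd] -> 11 lines: zgvmn dnpd nll tem crkon ucd kgtq jegnp zmlc bgx clh
Hunk 2: at line 3 remove [crkon,ucd] add [oafka] -> 10 lines: zgvmn dnpd nll tem oafka kgtq jegnp zmlc bgx clh
Hunk 3: at line 2 remove [nll,tem,oafka] add [ubykz,bsyvs,gmmw] -> 10 lines: zgvmn dnpd ubykz bsyvs gmmw kgtq jegnp zmlc bgx clh
Hunk 4: at line 2 remove [ubykz,bsyvs] add [xwbxx,aigdq,pjw] -> 11 lines: zgvmn dnpd xwbxx aigdq pjw gmmw kgtq jegnp zmlc bgx clh
Final line count: 11

Answer: 11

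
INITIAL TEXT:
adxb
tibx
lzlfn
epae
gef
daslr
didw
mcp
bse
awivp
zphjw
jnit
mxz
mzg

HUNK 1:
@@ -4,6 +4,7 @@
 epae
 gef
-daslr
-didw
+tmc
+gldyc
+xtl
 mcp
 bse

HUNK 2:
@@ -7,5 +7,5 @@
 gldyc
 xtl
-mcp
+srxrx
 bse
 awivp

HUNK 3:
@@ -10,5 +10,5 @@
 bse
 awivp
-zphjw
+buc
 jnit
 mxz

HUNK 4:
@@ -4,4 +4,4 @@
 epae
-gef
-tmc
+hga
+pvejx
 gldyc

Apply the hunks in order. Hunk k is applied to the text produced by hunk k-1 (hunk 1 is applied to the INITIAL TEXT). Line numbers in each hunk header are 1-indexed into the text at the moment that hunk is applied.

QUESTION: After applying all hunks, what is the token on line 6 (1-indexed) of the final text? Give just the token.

Answer: pvejx

Derivation:
Hunk 1: at line 4 remove [daslr,didw] add [tmc,gldyc,xtl] -> 15 lines: adxb tibx lzlfn epae gef tmc gldyc xtl mcp bse awivp zphjw jnit mxz mzg
Hunk 2: at line 7 remove [mcp] add [srxrx] -> 15 lines: adxb tibx lzlfn epae gef tmc gldyc xtl srxrx bse awivp zphjw jnit mxz mzg
Hunk 3: at line 10 remove [zphjw] add [buc] -> 15 lines: adxb tibx lzlfn epae gef tmc gldyc xtl srxrx bse awivp buc jnit mxz mzg
Hunk 4: at line 4 remove [gef,tmc] add [hga,pvejx] -> 15 lines: adxb tibx lzlfn epae hga pvejx gldyc xtl srxrx bse awivp buc jnit mxz mzg
Final line 6: pvejx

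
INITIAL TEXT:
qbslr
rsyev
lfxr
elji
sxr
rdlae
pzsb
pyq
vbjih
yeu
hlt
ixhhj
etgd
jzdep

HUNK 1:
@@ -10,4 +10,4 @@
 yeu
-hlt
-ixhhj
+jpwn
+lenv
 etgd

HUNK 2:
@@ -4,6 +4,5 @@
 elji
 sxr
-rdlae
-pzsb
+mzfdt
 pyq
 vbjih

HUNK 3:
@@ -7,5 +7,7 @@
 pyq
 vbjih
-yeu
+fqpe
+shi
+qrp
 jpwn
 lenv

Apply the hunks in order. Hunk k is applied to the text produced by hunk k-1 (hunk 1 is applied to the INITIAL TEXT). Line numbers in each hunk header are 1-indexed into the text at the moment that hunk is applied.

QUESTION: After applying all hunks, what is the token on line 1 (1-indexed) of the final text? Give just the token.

Hunk 1: at line 10 remove [hlt,ixhhj] add [jpwn,lenv] -> 14 lines: qbslr rsyev lfxr elji sxr rdlae pzsb pyq vbjih yeu jpwn lenv etgd jzdep
Hunk 2: at line 4 remove [rdlae,pzsb] add [mzfdt] -> 13 lines: qbslr rsyev lfxr elji sxr mzfdt pyq vbjih yeu jpwn lenv etgd jzdep
Hunk 3: at line 7 remove [yeu] add [fqpe,shi,qrp] -> 15 lines: qbslr rsyev lfxr elji sxr mzfdt pyq vbjih fqpe shi qrp jpwn lenv etgd jzdep
Final line 1: qbslr

Answer: qbslr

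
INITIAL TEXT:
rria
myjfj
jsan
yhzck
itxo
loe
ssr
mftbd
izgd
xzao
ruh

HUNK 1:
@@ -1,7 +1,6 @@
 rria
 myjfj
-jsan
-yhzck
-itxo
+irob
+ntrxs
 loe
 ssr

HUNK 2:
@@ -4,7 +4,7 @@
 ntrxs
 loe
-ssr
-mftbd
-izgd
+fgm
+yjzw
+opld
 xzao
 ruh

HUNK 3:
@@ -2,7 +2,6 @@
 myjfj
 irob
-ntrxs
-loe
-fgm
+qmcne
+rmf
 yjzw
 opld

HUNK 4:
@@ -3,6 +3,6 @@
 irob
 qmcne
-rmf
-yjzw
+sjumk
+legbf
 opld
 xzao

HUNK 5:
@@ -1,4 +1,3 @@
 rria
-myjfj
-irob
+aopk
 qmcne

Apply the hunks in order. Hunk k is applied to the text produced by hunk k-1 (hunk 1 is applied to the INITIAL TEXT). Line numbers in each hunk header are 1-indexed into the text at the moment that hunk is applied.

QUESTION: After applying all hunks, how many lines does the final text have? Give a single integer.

Hunk 1: at line 1 remove [jsan,yhzck,itxo] add [irob,ntrxs] -> 10 lines: rria myjfj irob ntrxs loe ssr mftbd izgd xzao ruh
Hunk 2: at line 4 remove [ssr,mftbd,izgd] add [fgm,yjzw,opld] -> 10 lines: rria myjfj irob ntrxs loe fgm yjzw opld xzao ruh
Hunk 3: at line 2 remove [ntrxs,loe,fgm] add [qmcne,rmf] -> 9 lines: rria myjfj irob qmcne rmf yjzw opld xzao ruh
Hunk 4: at line 3 remove [rmf,yjzw] add [sjumk,legbf] -> 9 lines: rria myjfj irob qmcne sjumk legbf opld xzao ruh
Hunk 5: at line 1 remove [myjfj,irob] add [aopk] -> 8 lines: rria aopk qmcne sjumk legbf opld xzao ruh
Final line count: 8

Answer: 8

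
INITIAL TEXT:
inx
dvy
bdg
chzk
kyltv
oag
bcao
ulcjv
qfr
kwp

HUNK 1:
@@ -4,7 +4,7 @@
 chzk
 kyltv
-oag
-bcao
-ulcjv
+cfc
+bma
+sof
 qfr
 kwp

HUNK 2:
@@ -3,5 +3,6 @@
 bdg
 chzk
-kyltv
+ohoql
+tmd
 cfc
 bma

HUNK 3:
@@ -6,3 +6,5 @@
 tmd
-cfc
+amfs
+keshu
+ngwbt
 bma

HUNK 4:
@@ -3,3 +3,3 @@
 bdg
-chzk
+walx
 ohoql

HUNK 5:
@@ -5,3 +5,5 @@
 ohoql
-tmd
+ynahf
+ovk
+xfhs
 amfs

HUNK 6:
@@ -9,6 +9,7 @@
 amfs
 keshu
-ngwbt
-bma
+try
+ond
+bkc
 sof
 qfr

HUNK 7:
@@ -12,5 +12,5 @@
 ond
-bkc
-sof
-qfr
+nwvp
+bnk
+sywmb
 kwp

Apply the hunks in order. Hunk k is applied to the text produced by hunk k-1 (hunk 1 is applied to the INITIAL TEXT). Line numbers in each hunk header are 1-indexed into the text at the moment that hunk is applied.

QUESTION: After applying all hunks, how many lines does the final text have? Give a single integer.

Answer: 16

Derivation:
Hunk 1: at line 4 remove [oag,bcao,ulcjv] add [cfc,bma,sof] -> 10 lines: inx dvy bdg chzk kyltv cfc bma sof qfr kwp
Hunk 2: at line 3 remove [kyltv] add [ohoql,tmd] -> 11 lines: inx dvy bdg chzk ohoql tmd cfc bma sof qfr kwp
Hunk 3: at line 6 remove [cfc] add [amfs,keshu,ngwbt] -> 13 lines: inx dvy bdg chzk ohoql tmd amfs keshu ngwbt bma sof qfr kwp
Hunk 4: at line 3 remove [chzk] add [walx] -> 13 lines: inx dvy bdg walx ohoql tmd amfs keshu ngwbt bma sof qfr kwp
Hunk 5: at line 5 remove [tmd] add [ynahf,ovk,xfhs] -> 15 lines: inx dvy bdg walx ohoql ynahf ovk xfhs amfs keshu ngwbt bma sof qfr kwp
Hunk 6: at line 9 remove [ngwbt,bma] add [try,ond,bkc] -> 16 lines: inx dvy bdg walx ohoql ynahf ovk xfhs amfs keshu try ond bkc sof qfr kwp
Hunk 7: at line 12 remove [bkc,sof,qfr] add [nwvp,bnk,sywmb] -> 16 lines: inx dvy bdg walx ohoql ynahf ovk xfhs amfs keshu try ond nwvp bnk sywmb kwp
Final line count: 16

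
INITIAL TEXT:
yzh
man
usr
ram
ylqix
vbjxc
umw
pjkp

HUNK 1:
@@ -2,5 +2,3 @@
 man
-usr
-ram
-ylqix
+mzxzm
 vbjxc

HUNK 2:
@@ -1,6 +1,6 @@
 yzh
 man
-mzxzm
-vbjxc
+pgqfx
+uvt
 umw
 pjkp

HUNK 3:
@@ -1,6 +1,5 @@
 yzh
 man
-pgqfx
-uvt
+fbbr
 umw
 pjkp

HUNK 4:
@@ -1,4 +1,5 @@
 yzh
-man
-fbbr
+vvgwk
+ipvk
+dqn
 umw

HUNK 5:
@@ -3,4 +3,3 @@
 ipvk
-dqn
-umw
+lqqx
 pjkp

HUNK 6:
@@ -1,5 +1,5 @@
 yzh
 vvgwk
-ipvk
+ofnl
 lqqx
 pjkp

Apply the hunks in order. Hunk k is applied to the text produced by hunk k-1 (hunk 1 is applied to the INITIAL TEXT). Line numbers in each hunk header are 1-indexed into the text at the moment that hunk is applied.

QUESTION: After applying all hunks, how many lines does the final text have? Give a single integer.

Answer: 5

Derivation:
Hunk 1: at line 2 remove [usr,ram,ylqix] add [mzxzm] -> 6 lines: yzh man mzxzm vbjxc umw pjkp
Hunk 2: at line 1 remove [mzxzm,vbjxc] add [pgqfx,uvt] -> 6 lines: yzh man pgqfx uvt umw pjkp
Hunk 3: at line 1 remove [pgqfx,uvt] add [fbbr] -> 5 lines: yzh man fbbr umw pjkp
Hunk 4: at line 1 remove [man,fbbr] add [vvgwk,ipvk,dqn] -> 6 lines: yzh vvgwk ipvk dqn umw pjkp
Hunk 5: at line 3 remove [dqn,umw] add [lqqx] -> 5 lines: yzh vvgwk ipvk lqqx pjkp
Hunk 6: at line 1 remove [ipvk] add [ofnl] -> 5 lines: yzh vvgwk ofnl lqqx pjkp
Final line count: 5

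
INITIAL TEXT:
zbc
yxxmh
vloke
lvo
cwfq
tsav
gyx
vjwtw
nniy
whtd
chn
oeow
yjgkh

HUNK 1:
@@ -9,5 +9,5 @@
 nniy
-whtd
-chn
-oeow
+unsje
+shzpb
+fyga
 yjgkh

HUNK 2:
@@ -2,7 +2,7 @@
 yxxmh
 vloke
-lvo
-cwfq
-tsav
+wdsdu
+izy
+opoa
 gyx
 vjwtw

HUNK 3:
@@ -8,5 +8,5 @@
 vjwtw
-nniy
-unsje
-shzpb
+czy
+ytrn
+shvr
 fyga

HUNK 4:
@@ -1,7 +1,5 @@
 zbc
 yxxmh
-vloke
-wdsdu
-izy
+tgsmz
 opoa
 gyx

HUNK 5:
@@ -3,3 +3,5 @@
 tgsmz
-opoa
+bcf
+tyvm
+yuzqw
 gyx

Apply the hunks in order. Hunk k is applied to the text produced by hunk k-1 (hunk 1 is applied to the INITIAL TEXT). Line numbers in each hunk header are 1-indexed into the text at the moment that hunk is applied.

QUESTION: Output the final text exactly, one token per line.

Answer: zbc
yxxmh
tgsmz
bcf
tyvm
yuzqw
gyx
vjwtw
czy
ytrn
shvr
fyga
yjgkh

Derivation:
Hunk 1: at line 9 remove [whtd,chn,oeow] add [unsje,shzpb,fyga] -> 13 lines: zbc yxxmh vloke lvo cwfq tsav gyx vjwtw nniy unsje shzpb fyga yjgkh
Hunk 2: at line 2 remove [lvo,cwfq,tsav] add [wdsdu,izy,opoa] -> 13 lines: zbc yxxmh vloke wdsdu izy opoa gyx vjwtw nniy unsje shzpb fyga yjgkh
Hunk 3: at line 8 remove [nniy,unsje,shzpb] add [czy,ytrn,shvr] -> 13 lines: zbc yxxmh vloke wdsdu izy opoa gyx vjwtw czy ytrn shvr fyga yjgkh
Hunk 4: at line 1 remove [vloke,wdsdu,izy] add [tgsmz] -> 11 lines: zbc yxxmh tgsmz opoa gyx vjwtw czy ytrn shvr fyga yjgkh
Hunk 5: at line 3 remove [opoa] add [bcf,tyvm,yuzqw] -> 13 lines: zbc yxxmh tgsmz bcf tyvm yuzqw gyx vjwtw czy ytrn shvr fyga yjgkh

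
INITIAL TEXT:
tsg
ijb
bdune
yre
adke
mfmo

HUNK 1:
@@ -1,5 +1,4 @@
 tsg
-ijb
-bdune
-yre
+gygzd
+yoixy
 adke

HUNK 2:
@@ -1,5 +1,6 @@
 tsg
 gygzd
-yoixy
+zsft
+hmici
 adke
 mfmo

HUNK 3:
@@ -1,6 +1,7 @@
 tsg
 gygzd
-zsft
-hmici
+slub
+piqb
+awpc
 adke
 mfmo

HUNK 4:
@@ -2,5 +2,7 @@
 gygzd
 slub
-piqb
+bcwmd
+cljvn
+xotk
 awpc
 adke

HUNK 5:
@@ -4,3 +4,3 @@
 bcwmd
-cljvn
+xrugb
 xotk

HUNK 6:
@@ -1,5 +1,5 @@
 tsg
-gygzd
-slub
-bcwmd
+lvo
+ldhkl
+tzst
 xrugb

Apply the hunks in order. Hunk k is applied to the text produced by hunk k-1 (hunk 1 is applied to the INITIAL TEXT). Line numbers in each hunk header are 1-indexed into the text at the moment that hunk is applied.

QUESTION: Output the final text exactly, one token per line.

Hunk 1: at line 1 remove [ijb,bdune,yre] add [gygzd,yoixy] -> 5 lines: tsg gygzd yoixy adke mfmo
Hunk 2: at line 1 remove [yoixy] add [zsft,hmici] -> 6 lines: tsg gygzd zsft hmici adke mfmo
Hunk 3: at line 1 remove [zsft,hmici] add [slub,piqb,awpc] -> 7 lines: tsg gygzd slub piqb awpc adke mfmo
Hunk 4: at line 2 remove [piqb] add [bcwmd,cljvn,xotk] -> 9 lines: tsg gygzd slub bcwmd cljvn xotk awpc adke mfmo
Hunk 5: at line 4 remove [cljvn] add [xrugb] -> 9 lines: tsg gygzd slub bcwmd xrugb xotk awpc adke mfmo
Hunk 6: at line 1 remove [gygzd,slub,bcwmd] add [lvo,ldhkl,tzst] -> 9 lines: tsg lvo ldhkl tzst xrugb xotk awpc adke mfmo

Answer: tsg
lvo
ldhkl
tzst
xrugb
xotk
awpc
adke
mfmo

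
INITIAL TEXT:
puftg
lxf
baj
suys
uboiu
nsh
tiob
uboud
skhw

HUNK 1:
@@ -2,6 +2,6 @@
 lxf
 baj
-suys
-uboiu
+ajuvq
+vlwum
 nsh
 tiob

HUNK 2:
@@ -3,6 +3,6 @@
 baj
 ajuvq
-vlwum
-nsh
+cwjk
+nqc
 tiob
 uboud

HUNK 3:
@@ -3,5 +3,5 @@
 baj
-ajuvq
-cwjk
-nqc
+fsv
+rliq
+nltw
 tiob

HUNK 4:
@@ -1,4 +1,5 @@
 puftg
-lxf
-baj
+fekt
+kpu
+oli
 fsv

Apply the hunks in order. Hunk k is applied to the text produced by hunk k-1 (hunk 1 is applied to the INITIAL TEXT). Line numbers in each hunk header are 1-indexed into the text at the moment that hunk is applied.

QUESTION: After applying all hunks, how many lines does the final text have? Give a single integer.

Hunk 1: at line 2 remove [suys,uboiu] add [ajuvq,vlwum] -> 9 lines: puftg lxf baj ajuvq vlwum nsh tiob uboud skhw
Hunk 2: at line 3 remove [vlwum,nsh] add [cwjk,nqc] -> 9 lines: puftg lxf baj ajuvq cwjk nqc tiob uboud skhw
Hunk 3: at line 3 remove [ajuvq,cwjk,nqc] add [fsv,rliq,nltw] -> 9 lines: puftg lxf baj fsv rliq nltw tiob uboud skhw
Hunk 4: at line 1 remove [lxf,baj] add [fekt,kpu,oli] -> 10 lines: puftg fekt kpu oli fsv rliq nltw tiob uboud skhw
Final line count: 10

Answer: 10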